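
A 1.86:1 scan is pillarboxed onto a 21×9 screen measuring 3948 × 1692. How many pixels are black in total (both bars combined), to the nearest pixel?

1355089 pixels

1.86:1 (1.860) < 21×9 (2.333), so the scan fills the height.
The scan is 1692 × 1.860 ≈ 3147.1200 px wide.
Leftover width: 3948 − 3147.1200 = 800.8800 px.
Across the 1692-px span: 800.8800 × 1692 ≈ 1355089 px.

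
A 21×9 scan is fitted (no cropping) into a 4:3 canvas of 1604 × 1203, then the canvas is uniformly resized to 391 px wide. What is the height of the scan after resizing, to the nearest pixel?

168 px

At 1604×1203 the scan is width-limited, so height = 1604 × 9/21 ≈ 687.43 px.
Scaling 1604 → 391 is ×0.2438, so the height becomes 687.43 × 0.2438 ≈ 167.57 px.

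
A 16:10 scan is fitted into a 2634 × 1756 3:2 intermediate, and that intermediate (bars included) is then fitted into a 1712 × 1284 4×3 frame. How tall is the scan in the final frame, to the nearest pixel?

1070 px

Inside the 2634×1756 canvas the scan is width-limited at 2634.00 × 1646.25.
Second fit — the 3:2 canvas into 1712×1284 spans the width: 1712.00 × 1141.33 (×0.6500 from 2634×1756).
So the scan's height is 1646.25 × 0.6500 ≈ 1070.00.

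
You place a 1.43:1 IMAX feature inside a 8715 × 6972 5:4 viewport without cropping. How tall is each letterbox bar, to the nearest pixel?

1.43:1 IMAX is wider than 5:4, so it spans the full width.
Content height = 8715 / 1.430 ≈ 6094.41 px.
Leftover height: 6972 − 6094.41 = 877.59 px → 438.80 each side.

439 px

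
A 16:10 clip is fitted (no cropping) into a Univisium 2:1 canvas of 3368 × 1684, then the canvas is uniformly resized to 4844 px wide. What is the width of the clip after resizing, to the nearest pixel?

3875 px

In the 3368×1684 frame the clip fills the height: width = 1684 × 16/10 ≈ 2694.40 px.
The frame scales by 4844/3368 = 1.4382; 2694.40 × 1.4382 ≈ 3875.20 px.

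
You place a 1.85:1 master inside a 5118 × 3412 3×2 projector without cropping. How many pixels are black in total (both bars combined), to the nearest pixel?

3303738 pixels

1.85:1 (1.850) > 3×2 (1.500), so the master fills the width.
The master is 5118 / 1.850 ≈ 2766.4865 px tall.
Leftover height: 3412 − 2766.4865 = 645.5135 px.
Across the 5118-px span: 645.5135 × 5118 ≈ 3303738 px.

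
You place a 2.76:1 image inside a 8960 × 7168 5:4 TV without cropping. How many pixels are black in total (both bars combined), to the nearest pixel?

35137744 pixels

2.76:1 (2.760) > 5:4 (1.250), so the image fills the width.
The image is 8960 / 2.760 ≈ 3246.3768 px tall.
7168 − 3246.3768 = 3921.6232 px of bars.
Across the 8960-px span: 3921.6232 × 8960 ≈ 35137744 px.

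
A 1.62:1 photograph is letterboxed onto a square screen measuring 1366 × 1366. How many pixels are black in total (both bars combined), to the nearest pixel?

714131 pixels

Since 1.620 > 1.000, the photograph is width-limited.
That makes the image 843.2099 px tall (1366 / 1.620).
Leftover height: 1366 − 843.2099 = 522.7901 px.
That's 522.7901 × 1366 ≈ 714131 black pixels.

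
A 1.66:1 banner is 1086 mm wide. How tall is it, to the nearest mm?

Height = 1086 / 1.660 = 654.22.

654 mm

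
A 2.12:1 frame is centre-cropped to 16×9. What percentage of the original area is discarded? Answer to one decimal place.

16.1%

Going from 2.12:1 to 16×9 means cutting width while keeping height.
(1.778)/(2.120) ≈ 0.839 of the area survives, leaving 16.14% discarded.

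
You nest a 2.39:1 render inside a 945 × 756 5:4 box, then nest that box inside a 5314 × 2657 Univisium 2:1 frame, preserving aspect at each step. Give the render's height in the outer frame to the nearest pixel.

First fit — 2.39:1 into 945×756 spans the width: 945.00 × 395.40.
Second fit — the 5:4 canvas into 5314×2657 spans the height: 3321.25 × 2657.00 (×3.5146 from 945×756).
The render scales with it: height 395.40 × 3.5146 ≈ 1389.64.

1390 px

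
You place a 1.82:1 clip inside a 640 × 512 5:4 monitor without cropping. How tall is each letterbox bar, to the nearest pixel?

1.82:1 (1.820) > 5:4 (1.250), so the clip fills the width.
Content height = 640 / 1.820 ≈ 351.65 px.
Black = 512 − 351.65 = 160.35 px, or 80.18 per bar.

80 px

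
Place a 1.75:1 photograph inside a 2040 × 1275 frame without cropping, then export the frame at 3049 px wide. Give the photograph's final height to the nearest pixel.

Fitted into 2040×1275, the photograph spans the width; its height is 2040 / 1.750 ≈ 1165.71 px.
Resizing to 3049 px wide multiplies everything by 1.4946: 1165.71 → 1742.29 px.

1742 px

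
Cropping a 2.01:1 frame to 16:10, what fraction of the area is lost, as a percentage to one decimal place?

16:10 is narrower than 2.01:1, so the crop keeps the full height and trims the width.
Area ratio = (1.600)/(2.010) = 79.60%; the remaining 20.40% is cropped out.

20.4%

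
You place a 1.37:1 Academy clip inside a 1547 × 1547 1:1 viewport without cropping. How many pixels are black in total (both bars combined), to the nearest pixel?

1.37:1 Academy is wider than 1:1, so it spans the full width.
The clip is 1547 / 1.370 ≈ 1129.1971 px tall.
Black = 1547 − 1129.1971 = 417.8029 px.
Across the 1547-px span: 417.8029 × 1547 ≈ 646341 px.

646341 pixels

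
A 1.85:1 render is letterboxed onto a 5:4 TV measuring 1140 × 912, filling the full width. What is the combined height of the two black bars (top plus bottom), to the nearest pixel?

Content height = 1140 / 1.850 ≈ 616.22 px.
912 − 616.22 = 295.78 px of bars.

296 px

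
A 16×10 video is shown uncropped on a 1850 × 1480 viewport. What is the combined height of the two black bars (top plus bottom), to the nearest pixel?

324 px

16×10 is wider than 5:4, so it spans the full width.
That makes the image 1156.25 px tall (1850 × 10/16).
Leftover height: 1480 − 1156.25 = 323.75 px.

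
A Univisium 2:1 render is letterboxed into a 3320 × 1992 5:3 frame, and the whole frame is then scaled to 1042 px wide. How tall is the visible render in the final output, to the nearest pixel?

At 3320×1992 the render is width-limited, so height = 3320 × 1/2 ≈ 1660.00 px.
The frame scales by 1042/3320 = 0.3139; 1660.00 × 0.3139 ≈ 521.00 px.

521 px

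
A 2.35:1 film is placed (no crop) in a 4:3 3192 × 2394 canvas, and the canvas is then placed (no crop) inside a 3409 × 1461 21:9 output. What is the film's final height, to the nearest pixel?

2.35:1 in 3192×2394: fills the width, so the film is 3192.00 × 1358.30.
4:3 in 3409×1461: fills the height, so the intermediate becomes 1948.00 × 1461.00 — a scale of ×0.6103.
So the film's height is 1358.30 × 0.6103 ≈ 828.94.

829 px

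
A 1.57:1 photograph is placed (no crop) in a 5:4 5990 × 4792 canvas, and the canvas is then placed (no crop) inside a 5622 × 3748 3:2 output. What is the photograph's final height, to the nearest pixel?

2984 px

Inside the 5990×4792 canvas the photograph is width-limited at 5990.00 × 3815.29.
5:4 in 5622×3748: fills the height, so the intermediate becomes 4685.00 × 3748.00 — a scale of ×0.7821.
Applying the same ×0.7821: 3815.29 → 2984.08.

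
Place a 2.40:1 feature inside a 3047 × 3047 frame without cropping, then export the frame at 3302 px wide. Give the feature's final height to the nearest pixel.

1376 px

In the 3047×3047 frame the feature fills the width: height = 3047 / 2.400 ≈ 1269.58 px.
The frame scales by 3302/3047 = 1.0837; 1269.58 × 1.0837 ≈ 1375.83 px.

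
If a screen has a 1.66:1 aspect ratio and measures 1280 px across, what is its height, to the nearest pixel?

771 px

1280 / 1.660 = 771.08.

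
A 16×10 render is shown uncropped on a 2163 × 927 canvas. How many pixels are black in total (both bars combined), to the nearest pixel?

Since 1.600 < 2.333, the render is height-limited.
The render is 927 × 16/10 ≈ 1483.2000 px wide.
Leftover width: 2163 − 1483.2000 = 679.8000 px.
That's 679.8000 × 927 ≈ 630175 black pixels.

630175 pixels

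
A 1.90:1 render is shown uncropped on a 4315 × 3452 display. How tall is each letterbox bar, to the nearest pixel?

590 px

1.90:1 (1.900) > 5:4 (1.250), so the render fills the width.
The render is 4315 / 1.900 ≈ 2271.05 px tall.
Black = 3452 − 2271.05 = 1180.95 px, or 590.47 per bar.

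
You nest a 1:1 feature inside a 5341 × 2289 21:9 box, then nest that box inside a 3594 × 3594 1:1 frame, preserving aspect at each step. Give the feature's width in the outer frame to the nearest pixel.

1540 px

1:1 in 5341×2289: fills the height, so the feature is 2289.00 × 2289.00.
Second fit — the 21:9 canvas into 3594×3594 spans the width: 3594.00 × 1540.29 (×0.6729 from 5341×2289).
The feature scales with it: width 2289.00 × 0.6729 ≈ 1540.29.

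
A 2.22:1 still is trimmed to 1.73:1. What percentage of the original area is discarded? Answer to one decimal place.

The height stays; only width is cut (since 1.73:1 is narrower than 2.22:1).
Area ratio = (1.730)/(2.220) = 77.93%; the remaining 22.07% is cropped out.

22.1%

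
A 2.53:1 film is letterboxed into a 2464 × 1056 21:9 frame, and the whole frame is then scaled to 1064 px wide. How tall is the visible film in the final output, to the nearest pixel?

Fitted into 2464×1056, the film spans the width; its height is 2464 / 2.530 ≈ 973.91 px.
The frame scales by 1064/2464 = 0.4318; 973.91 × 0.4318 ≈ 420.55 px.

421 px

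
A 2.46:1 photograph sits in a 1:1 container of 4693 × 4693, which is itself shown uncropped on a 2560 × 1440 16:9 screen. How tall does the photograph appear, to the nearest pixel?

585 px

2.46:1 in 4693×4693: fills the width, so the photograph is 4693.00 × 1907.72.
Second fit — the 1:1 canvas into 2560×1440 spans the height: 1440.00 × 1440.00 (×0.3068 from 4693×4693).
So the photograph's height is 1907.72 × 0.3068 ≈ 585.37.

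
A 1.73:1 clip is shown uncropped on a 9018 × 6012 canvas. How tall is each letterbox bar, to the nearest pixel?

400 px

1.73:1 (1.730) > 3×2 (1.500), so the clip fills the width.
That makes the image 5212.72 px tall (9018 / 1.730).
Black = 6012 − 5212.72 = 799.28 px, or 399.64 per bar.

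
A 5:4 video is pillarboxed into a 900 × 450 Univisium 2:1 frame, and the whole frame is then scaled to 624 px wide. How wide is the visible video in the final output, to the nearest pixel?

390 px

In the 900×450 frame the video fills the height: width = 450 × 5/4 ≈ 562.50 px.
Scaling 900 → 624 is ×0.6933, so the width becomes 562.50 × 0.6933 ≈ 390.00 px.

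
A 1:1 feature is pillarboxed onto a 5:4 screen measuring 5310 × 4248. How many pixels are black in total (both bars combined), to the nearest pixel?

4511376 pixels

1:1 is narrower than 5:4, so it spans the full height.
Content width = 4248 × 1/1 ≈ 4248.0000 px.
Black = 5310 − 4248.0000 = 1062.0000 px.
That's 1062.0000 × 4248 ≈ 4511376 black pixels.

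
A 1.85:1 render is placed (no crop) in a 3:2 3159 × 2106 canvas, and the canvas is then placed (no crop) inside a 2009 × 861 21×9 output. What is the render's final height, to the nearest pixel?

698 px

Inside the 3159×2106 canvas the render is width-limited at 3159.00 × 1707.57.
Second fit — the 3:2 canvas into 2009×861 spans the height: 1291.50 × 861.00 (×0.4088 from 3159×2106).
The render scales with it: height 1707.57 × 0.4088 ≈ 698.11.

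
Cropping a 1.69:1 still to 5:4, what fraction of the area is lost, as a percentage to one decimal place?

26.0%

Going from 1.69:1 to 5:4 means cutting width while keeping height.
Fraction kept = (1.250)/(1.690) ≈ 73.96%, so 26.04% is lost.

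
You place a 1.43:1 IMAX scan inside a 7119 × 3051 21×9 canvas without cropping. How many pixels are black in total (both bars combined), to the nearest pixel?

8408770 pixels

1.43:1 IMAX (1.430) < 21×9 (2.333), so the scan fills the height.
That makes the image 4362.9300 px wide (3051 × 1.430).
7119 − 4362.9300 = 2756.0700 px of bars.
Bar area = 2756.0700 × 3051 ≈ 8408770 px.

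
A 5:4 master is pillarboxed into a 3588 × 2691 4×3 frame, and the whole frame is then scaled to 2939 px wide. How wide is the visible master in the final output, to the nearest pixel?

Fitted into 3588×2691, the master spans the height; its width is 2691 × 5/4 ≈ 3363.75 px.
Scaling 3588 → 2939 is ×0.8191, so the width becomes 3363.75 × 0.8191 ≈ 2755.31 px.

2755 px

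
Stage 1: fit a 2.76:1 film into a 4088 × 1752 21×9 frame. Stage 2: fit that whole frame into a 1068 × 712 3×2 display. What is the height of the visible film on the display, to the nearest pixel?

387 px

First fit — 2.76:1 into 4088×1752 spans the width: 4088.00 × 1481.16.
Second fit — the 21×9 canvas into 1068×712 spans the width: 1068.00 × 457.71 (×0.2613 from 4088×1752).
The film scales with it: height 1481.16 × 0.2613 ≈ 386.96.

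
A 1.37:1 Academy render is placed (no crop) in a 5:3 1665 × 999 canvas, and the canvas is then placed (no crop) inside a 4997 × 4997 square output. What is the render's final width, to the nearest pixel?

4108 px

First fit — 1.37:1 Academy into 1665×999 spans the height: 1368.63 × 999.00.
The 5:3 canvas is width-limited in 4997×4997, giving 4997.00 × 2998.20; scale factor 3.0012.
Applying the same ×3.0012: 1368.63 → 4107.53.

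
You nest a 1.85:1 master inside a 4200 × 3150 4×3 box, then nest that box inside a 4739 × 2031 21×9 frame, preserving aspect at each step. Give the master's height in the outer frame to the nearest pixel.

First fit — 1.85:1 into 4200×3150 spans the width: 4200.00 × 2270.27.
4×3 in 4739×2031: fills the height, so the intermediate becomes 2708.00 × 2031.00 — a scale of ×0.6448.
Applying the same ×0.6448: 2270.27 → 1463.78.

1464 px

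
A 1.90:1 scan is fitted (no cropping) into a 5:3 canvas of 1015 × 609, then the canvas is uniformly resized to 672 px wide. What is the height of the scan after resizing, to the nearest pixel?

In the 1015×609 frame the scan fills the width: height = 1015 / 1.900 ≈ 534.21 px.
Scaling 1015 → 672 is ×0.6621, so the height becomes 534.21 × 0.6621 ≈ 353.68 px.

354 px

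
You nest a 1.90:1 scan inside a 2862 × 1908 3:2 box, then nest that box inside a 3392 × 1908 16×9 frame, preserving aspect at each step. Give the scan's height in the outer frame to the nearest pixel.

1.90:1 in 2862×1908: fills the width, so the scan is 2862.00 × 1506.32.
The 3:2 canvas is height-limited in 3392×1908, giving 2862.00 × 1908.00; scale factor 1.0000.
The scan scales with it: height 1506.32 × 1.0000 ≈ 1506.32.

1506 px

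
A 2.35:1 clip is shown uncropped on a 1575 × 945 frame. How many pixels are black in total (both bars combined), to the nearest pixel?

432790 pixels

2.35:1 (2.350) > 5:3 (1.667), so the clip fills the width.
The clip is 1575 / 2.350 ≈ 670.2128 px tall.
945 − 670.2128 = 274.7872 px of bars.
Across the 1575-px span: 274.7872 × 1575 ≈ 432790 px.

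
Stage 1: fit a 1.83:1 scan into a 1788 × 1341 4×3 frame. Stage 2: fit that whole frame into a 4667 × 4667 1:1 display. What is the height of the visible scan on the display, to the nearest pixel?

2550 px

1.83:1 in 1788×1341: fills the width, so the scan is 1788.00 × 977.05.
The 4×3 canvas is width-limited in 4667×4667, giving 4667.00 × 3500.25; scale factor 2.6102.
Applying the same ×2.6102: 977.05 → 2550.27.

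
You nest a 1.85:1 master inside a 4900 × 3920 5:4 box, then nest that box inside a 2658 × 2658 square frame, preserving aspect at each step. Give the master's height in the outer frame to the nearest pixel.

1437 px

Inside the 4900×3920 canvas the master is width-limited at 4900.00 × 2648.65.
Second fit — the 5:4 canvas into 2658×2658 spans the width: 2658.00 × 2126.40 (×0.5424 from 4900×3920).
So the master's height is 2648.65 × 0.5424 ≈ 1436.76.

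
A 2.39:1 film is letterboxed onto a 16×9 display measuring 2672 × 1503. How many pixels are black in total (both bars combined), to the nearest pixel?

2.39:1 (2.390) > 16×9 (1.778), so the film fills the width.
That makes the image 1117.9916 px tall (2672 / 2.390).
Leftover height: 1503 − 1117.9916 = 385.0084 px.
Bar area = 385.0084 × 2672 ≈ 1028742 px.

1028742 pixels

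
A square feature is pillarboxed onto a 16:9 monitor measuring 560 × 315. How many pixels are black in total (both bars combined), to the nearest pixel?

square (1.000) < 16:9 (1.778), so the feature fills the height.
Content width = 315 × 1/1 ≈ 315.0000 px.
560 − 315.0000 = 245.0000 px of bars.
Across the 315-px span: 245.0000 × 315 ≈ 77175 px.

77175 pixels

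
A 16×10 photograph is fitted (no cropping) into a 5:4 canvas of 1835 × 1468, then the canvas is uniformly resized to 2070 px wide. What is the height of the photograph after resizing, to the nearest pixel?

1294 px

Fitted into 1835×1468, the photograph spans the width; its height is 1835 × 10/16 ≈ 1146.88 px.
Scaling 1835 → 2070 is ×1.1281, so the height becomes 1146.88 × 1.1281 ≈ 1293.75 px.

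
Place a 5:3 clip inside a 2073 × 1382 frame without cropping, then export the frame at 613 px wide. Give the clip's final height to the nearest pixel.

At 2073×1382 the clip is width-limited, so height = 2073 × 3/5 ≈ 1243.80 px.
Scaling 2073 → 613 is ×0.2957, so the height becomes 1243.80 × 0.2957 ≈ 367.80 px.

368 px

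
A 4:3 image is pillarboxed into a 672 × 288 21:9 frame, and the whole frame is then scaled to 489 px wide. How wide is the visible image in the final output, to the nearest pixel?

At 672×288 the image is height-limited, so width = 288 × 4/3 ≈ 384.00 px.
The frame scales by 489/672 = 0.7277; 384.00 × 0.7277 ≈ 279.43 px.

279 px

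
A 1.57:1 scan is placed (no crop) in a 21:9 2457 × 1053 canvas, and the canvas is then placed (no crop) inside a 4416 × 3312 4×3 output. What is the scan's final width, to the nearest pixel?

Inside the 2457×1053 canvas the scan is height-limited at 1653.21 × 1053.00.
The 21:9 canvas is width-limited in 4416×3312, giving 4416.00 × 1892.57; scale factor 1.7973.
The scan scales with it: width 1653.21 × 1.7973 ≈ 2971.34.

2971 px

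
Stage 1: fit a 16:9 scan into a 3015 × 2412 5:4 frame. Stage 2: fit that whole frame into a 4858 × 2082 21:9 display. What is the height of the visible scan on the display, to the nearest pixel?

1464 px

Inside the 3015×2412 canvas the scan is width-limited at 3015.00 × 1695.94.
Second fit — the 5:4 canvas into 4858×2082 spans the height: 2602.50 × 2082.00 (×0.8632 from 3015×2412).
So the scan's height is 1695.94 × 0.8632 ≈ 1463.91.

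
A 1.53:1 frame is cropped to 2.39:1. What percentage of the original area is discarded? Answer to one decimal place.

36.0%

The width stays; only height is cut (since 2.39:1 is wider than 1.53:1).
Area ratio = (1.530)/(2.390) = 64.02%; the remaining 35.98% is cropped out.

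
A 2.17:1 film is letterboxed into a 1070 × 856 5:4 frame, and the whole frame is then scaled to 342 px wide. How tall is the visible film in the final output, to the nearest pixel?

At 1070×856 the film is width-limited, so height = 1070 / 2.170 ≈ 493.09 px.
Resizing to 342 px wide multiplies everything by 0.3196: 493.09 → 157.60 px.

158 px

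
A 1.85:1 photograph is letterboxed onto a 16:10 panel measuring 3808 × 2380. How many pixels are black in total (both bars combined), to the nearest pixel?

1224735 pixels

Since 1.850 > 1.600, the photograph is width-limited.
That makes the image 2058.3784 px tall (3808 / 1.850).
2380 − 2058.3784 = 321.6216 px of bars.
Across the 3808-px span: 321.6216 × 3808 ≈ 1224735 px.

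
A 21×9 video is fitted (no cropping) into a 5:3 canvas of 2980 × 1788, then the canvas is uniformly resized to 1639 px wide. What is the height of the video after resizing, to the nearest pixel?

702 px

At 2980×1788 the video is width-limited, so height = 2980 × 9/21 ≈ 1277.14 px.
Scaling 2980 → 1639 is ×0.5500, so the height becomes 1277.14 × 0.5500 ≈ 702.43 px.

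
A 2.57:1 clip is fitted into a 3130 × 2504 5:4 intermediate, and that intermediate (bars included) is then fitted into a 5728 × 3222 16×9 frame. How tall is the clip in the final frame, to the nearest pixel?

1567 px

2.57:1 in 3130×2504: fills the width, so the clip is 3130.00 × 1217.90.
5:4 in 5728×3222: fills the height, so the intermediate becomes 4027.50 × 3222.00 — a scale of ×1.2867.
The clip scales with it: height 1217.90 × 1.2867 ≈ 1567.12.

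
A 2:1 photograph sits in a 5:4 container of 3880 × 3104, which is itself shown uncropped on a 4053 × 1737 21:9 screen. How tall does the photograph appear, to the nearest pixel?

Inside the 3880×3104 canvas the photograph is width-limited at 3880.00 × 1940.00.
Second fit — the 5:4 canvas into 4053×1737 spans the height: 2171.25 × 1737.00 (×0.5596 from 3880×3104).
The photograph scales with it: height 1940.00 × 0.5596 ≈ 1085.62.

1086 px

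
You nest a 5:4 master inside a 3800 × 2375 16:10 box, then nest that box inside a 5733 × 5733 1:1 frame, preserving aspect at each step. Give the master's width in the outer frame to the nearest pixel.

First fit — 5:4 into 3800×2375 spans the height: 2968.75 × 2375.00.
The 16:10 canvas is width-limited in 5733×5733, giving 5733.00 × 3583.12; scale factor 1.5087.
The master scales with it: width 2968.75 × 1.5087 ≈ 4478.91.

4479 px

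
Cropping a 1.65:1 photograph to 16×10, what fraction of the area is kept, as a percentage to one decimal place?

The height stays; only width is cut (since 16×10 is narrower than 1.65:1).
Fraction kept = (1.600)/(1.650) ≈ 96.97%.

97.0%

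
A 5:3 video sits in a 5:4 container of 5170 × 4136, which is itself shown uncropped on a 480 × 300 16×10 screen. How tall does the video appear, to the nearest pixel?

225 px

First fit — 5:3 into 5170×4136 spans the width: 5170.00 × 3102.00.
The 5:4 canvas is height-limited in 480×300, giving 375.00 × 300.00; scale factor 0.0725.
So the video's height is 3102.00 × 0.0725 ≈ 225.00.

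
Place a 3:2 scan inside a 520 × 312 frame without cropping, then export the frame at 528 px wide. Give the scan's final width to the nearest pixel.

475 px

In the 520×312 frame the scan fills the height: width = 312 × 3/2 ≈ 468.00 px.
Resizing to 528 px wide multiplies everything by 1.0154: 468.00 → 475.20 px.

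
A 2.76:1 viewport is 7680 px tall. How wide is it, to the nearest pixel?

7680 × 2.760 = 21196.80.

21197 px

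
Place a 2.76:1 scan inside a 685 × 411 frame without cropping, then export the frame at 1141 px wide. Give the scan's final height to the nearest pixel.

413 px

At 685×411 the scan is width-limited, so height = 685 / 2.760 ≈ 248.19 px.
Resizing to 1141 px wide multiplies everything by 1.6657: 248.19 → 413.41 px.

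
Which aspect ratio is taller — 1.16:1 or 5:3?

1.16:1

1.16 and 5:3 = 1.667; 1.667 > 1.16. The smaller width-to-height ratio is the taller frame.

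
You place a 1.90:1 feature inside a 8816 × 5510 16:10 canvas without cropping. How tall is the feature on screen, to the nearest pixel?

Since 1.900 > 1.600, the feature is width-limited.
The feature is 8816 / 1.900 ≈ 4640.00 px tall.

4640 px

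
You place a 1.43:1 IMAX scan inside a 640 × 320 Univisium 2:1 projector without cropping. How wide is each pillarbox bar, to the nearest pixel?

1.43:1 IMAX (1.430) < Univisium 2:1 (2.000), so the scan fills the height.
That makes the image 457.60 px wide (320 × 1.430).
Black = 640 − 457.60 = 182.40 px, or 91.20 per bar.

91 px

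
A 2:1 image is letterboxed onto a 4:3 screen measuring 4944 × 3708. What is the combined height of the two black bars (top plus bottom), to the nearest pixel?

2:1 is wider than 4:3, so it spans the full width.
The image is 4944 × 1/2 ≈ 2472.00 px tall.
3708 − 2472.00 = 1236.00 px of bars.

1236 px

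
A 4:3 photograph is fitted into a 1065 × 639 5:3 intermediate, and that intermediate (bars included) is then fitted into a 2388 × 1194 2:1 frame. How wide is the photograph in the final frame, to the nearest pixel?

4:3 in 1065×639: fills the height, so the photograph is 852.00 × 639.00.
5:3 in 2388×1194: fills the height, so the intermediate becomes 1990.00 × 1194.00 — a scale of ×1.8685.
So the photograph's width is 852.00 × 1.8685 ≈ 1592.00.

1592 px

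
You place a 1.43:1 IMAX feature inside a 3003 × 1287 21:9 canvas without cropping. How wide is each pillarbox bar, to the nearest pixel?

581 px

1.43:1 IMAX is narrower than 21:9, so it spans the full height.
Content width = 1287 × 1.430 ≈ 1840.41 px.
Leftover width: 3003 − 1840.41 = 1162.59 px → 581.29 each side.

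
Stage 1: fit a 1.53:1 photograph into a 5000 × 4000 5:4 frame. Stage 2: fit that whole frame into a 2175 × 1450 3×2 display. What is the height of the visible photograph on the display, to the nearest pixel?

First fit — 1.53:1 into 5000×4000 spans the width: 5000.00 × 3267.97.
Second fit — the 5:4 canvas into 2175×1450 spans the height: 1812.50 × 1450.00 (×0.3625 from 5000×4000).
The photograph scales with it: height 3267.97 × 0.3625 ≈ 1184.64.

1185 px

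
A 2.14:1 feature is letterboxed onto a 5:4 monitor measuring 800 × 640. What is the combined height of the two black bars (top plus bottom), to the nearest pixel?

266 px

2.14:1 is wider than 5:4, so it spans the full width.
That makes the image 373.83 px tall (800 / 2.140).
640 − 373.83 = 266.17 px of bars.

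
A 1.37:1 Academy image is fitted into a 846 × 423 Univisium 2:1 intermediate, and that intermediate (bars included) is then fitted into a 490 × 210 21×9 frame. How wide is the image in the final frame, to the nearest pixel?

First fit — 1.37:1 Academy into 846×423 spans the height: 579.51 × 423.00.
Univisium 2:1 in 490×210: fills the height, so the intermediate becomes 420.00 × 210.00 — a scale of ×0.4965.
Applying the same ×0.4965: 579.51 → 287.70.

288 px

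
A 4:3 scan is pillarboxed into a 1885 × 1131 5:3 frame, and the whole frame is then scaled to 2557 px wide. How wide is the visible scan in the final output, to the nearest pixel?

Fitted into 1885×1131, the scan spans the height; its width is 1131 × 4/3 ≈ 1508.00 px.
Resizing to 2557 px wide multiplies everything by 1.3565: 1508.00 → 2045.60 px.

2046 px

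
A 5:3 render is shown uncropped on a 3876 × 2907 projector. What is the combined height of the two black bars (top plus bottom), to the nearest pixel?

581 px

5:3 (1.667) > 4:3 (1.333), so the render fills the width.
The render is 3876 × 3/5 ≈ 2325.60 px tall.
2907 − 2325.60 = 581.40 px of bars.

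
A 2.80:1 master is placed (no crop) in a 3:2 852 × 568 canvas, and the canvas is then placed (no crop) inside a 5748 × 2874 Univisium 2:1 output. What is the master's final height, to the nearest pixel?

1540 px

2.80:1 in 852×568: fills the width, so the master is 852.00 × 304.29.
Second fit — the 3:2 canvas into 5748×2874 spans the height: 4311.00 × 2874.00 (×5.0599 from 852×568).
So the master's height is 304.29 × 5.0599 ≈ 1539.64.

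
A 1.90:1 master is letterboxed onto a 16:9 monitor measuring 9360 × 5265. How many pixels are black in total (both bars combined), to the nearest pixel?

3170084 pixels

Since 1.900 > 1.778, the master is width-limited.
The master is 9360 / 1.900 ≈ 4926.3158 px tall.
Black = 5265 − 4926.3158 = 338.6842 px.
That's 338.6842 × 9360 ≈ 3170084 black pixels.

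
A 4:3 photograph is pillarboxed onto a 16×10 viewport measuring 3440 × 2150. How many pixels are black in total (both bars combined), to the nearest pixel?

4:3 (1.333) < 16×10 (1.600), so the photograph fills the height.
The photograph is 2150 × 4/3 ≈ 2866.6667 px wide.
Black = 3440 − 2866.6667 = 573.3333 px.
Across the 2150-px span: 573.3333 × 2150 ≈ 1232667 px.

1232667 pixels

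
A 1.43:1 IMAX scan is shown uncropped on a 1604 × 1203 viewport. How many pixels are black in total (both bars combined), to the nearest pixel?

130440 pixels

1.43:1 IMAX is wider than 4:3, so it spans the full width.
The scan is 1604 / 1.430 ≈ 1121.6783 px tall.
Leftover height: 1203 − 1121.6783 = 81.3217 px.
That's 81.3217 × 1604 ≈ 130440 black pixels.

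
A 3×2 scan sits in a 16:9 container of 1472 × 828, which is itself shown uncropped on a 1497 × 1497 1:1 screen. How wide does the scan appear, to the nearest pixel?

1263 px

Inside the 1472×828 canvas the scan is height-limited at 1242.00 × 828.00.
16:9 in 1497×1497: fills the width, so the intermediate becomes 1497.00 × 842.06 — a scale of ×1.0170.
The scan scales with it: width 1242.00 × 1.0170 ≈ 1263.09.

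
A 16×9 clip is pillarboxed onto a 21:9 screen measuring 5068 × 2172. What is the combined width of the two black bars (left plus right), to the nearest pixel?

Since 1.778 < 2.333, the clip is height-limited.
The clip is 2172 × 16/9 ≈ 3861.33 px wide.
5068 − 3861.33 = 1206.67 px of bars.

1207 px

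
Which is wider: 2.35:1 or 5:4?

2.35 and 5:4 = 1.25; 2.35 > 1.25.

2.35:1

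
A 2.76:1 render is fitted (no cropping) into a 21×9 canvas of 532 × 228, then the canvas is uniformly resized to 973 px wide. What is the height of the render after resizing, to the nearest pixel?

353 px

At 532×228 the render is width-limited, so height = 532 / 2.760 ≈ 192.75 px.
Scaling 532 → 973 is ×1.8289, so the height becomes 192.75 × 1.8289 ≈ 352.54 px.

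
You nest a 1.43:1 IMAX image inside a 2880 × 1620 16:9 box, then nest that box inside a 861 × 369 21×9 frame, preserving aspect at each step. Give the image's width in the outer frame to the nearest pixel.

1.43:1 IMAX in 2880×1620: fills the height, so the image is 2316.60 × 1620.00.
16:9 in 861×369: fills the height, so the intermediate becomes 656.00 × 369.00 — a scale of ×0.2278.
So the image's width is 2316.60 × 0.2278 ≈ 527.67.

528 px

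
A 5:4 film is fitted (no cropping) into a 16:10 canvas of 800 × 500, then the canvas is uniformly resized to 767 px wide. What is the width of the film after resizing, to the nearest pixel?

Fitted into 800×500, the film spans the height; its width is 500 × 5/4 ≈ 625.00 px.
Scaling 800 → 767 is ×0.9587, so the width becomes 625.00 × 0.9587 ≈ 599.22 px.

599 px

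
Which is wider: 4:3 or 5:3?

5:3

4:3 = 1.333 and 5:3 = 1.667; 1.667 > 1.333.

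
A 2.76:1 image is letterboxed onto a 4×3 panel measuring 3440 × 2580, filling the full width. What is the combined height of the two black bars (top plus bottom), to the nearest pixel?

1334 px

The image is 3440 / 2.760 ≈ 1246.38 px tall.
Black = 2580 − 1246.38 = 1333.62 px.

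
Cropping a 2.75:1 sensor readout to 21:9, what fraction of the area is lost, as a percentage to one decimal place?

15.2%

Going from 2.75:1 to 21:9 means cutting width while keeping height.
(2.333)/(2.750) ≈ 0.848 of the area survives, leaving 15.15% discarded.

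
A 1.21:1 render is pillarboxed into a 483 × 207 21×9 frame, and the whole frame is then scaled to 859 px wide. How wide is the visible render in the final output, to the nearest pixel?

445 px

In the 483×207 frame the render fills the height: width = 207 × 1.210 ≈ 250.47 px.
The frame scales by 859/483 = 1.7785; 250.47 × 1.7785 ≈ 445.45 px.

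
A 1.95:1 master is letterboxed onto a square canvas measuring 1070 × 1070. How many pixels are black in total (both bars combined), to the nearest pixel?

Since 1.950 > 1.000, the master is width-limited.
That makes the image 548.7179 px tall (1070 / 1.950).
Leftover height: 1070 − 548.7179 = 521.2821 px.
Across the 1070-px span: 521.2821 × 1070 ≈ 557772 px.

557772 pixels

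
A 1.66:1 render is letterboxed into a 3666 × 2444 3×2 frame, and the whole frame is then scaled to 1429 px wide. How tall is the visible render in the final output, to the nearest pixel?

861 px

In the 3666×2444 frame the render fills the width: height = 3666 / 1.660 ≈ 2208.43 px.
Scaling 3666 → 1429 is ×0.3898, so the height becomes 2208.43 × 0.3898 ≈ 860.84 px.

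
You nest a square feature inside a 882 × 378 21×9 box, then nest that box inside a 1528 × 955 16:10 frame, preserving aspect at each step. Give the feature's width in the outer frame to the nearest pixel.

655 px

Inside the 882×378 canvas the feature is height-limited at 378.00 × 378.00.
The 21×9 canvas is width-limited in 1528×955, giving 1528.00 × 654.86; scale factor 1.7324.
So the feature's width is 378.00 × 1.7324 ≈ 654.86.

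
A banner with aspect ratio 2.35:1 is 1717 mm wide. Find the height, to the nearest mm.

1717 / 2.350 = 730.64.

731 mm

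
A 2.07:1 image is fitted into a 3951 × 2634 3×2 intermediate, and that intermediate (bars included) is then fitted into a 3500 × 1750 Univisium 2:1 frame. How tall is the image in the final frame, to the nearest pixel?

1268 px

2.07:1 in 3951×2634: fills the width, so the image is 3951.00 × 1908.70.
Second fit — the 3×2 canvas into 3500×1750 spans the height: 2625.00 × 1750.00 (×0.6644 from 3951×2634).
Applying the same ×0.6644: 1908.70 → 1268.12.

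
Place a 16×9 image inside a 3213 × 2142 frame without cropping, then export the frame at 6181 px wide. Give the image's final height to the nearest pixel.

In the 3213×2142 frame the image fills the width: height = 3213 × 9/16 ≈ 1807.31 px.
The frame scales by 6181/3213 = 1.9237; 1807.31 × 1.9237 ≈ 3476.81 px.

3477 px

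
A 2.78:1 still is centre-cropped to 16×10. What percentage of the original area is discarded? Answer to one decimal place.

42.4%

The height stays; only width is cut (since 16×10 is narrower than 2.78:1).
(1.600)/(2.780) ≈ 0.576 of the area survives, leaving 42.45% discarded.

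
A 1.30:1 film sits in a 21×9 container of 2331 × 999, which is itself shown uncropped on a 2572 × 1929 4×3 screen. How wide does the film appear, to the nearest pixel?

1433 px

First fit — 1.30:1 into 2331×999 spans the height: 1298.70 × 999.00.
21×9 in 2572×1929: fills the width, so the intermediate becomes 2572.00 × 1102.29 — a scale of ×1.1034.
So the film's width is 1298.70 × 1.1034 ≈ 1432.97.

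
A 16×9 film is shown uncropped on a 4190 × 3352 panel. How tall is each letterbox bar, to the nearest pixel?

16×9 is wider than 5:4, so it spans the full width.
The film is 4190 × 9/16 ≈ 2356.88 px tall.
Black = 3352 − 2356.88 = 995.12 px, or 497.56 per bar.

498 px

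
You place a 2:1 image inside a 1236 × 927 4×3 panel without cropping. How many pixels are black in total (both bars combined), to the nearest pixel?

Since 2.000 > 1.333, the image is width-limited.
That makes the image 618.0000 px tall (1236 × 1/2).
927 − 618.0000 = 309.0000 px of bars.
That's 309.0000 × 1236 ≈ 381924 black pixels.

381924 pixels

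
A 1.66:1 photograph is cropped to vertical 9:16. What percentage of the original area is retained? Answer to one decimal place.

vertical 9:16 is narrower than 1.66:1, so the crop keeps the full height and trims the width.
Fraction kept = (0.562)/(1.660) ≈ 33.89%.

33.9%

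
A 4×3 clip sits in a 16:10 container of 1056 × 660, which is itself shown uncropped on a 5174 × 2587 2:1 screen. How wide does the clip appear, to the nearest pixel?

First fit — 4×3 into 1056×660 spans the height: 880.00 × 660.00.
The 16:10 canvas is height-limited in 5174×2587, giving 4139.20 × 2587.00; scale factor 3.9197.
The clip scales with it: width 880.00 × 3.9197 ≈ 3449.33.

3449 px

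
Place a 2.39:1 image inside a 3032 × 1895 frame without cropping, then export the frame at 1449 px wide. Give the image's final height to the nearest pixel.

606 px

At 3032×1895 the image is width-limited, so height = 3032 / 2.390 ≈ 1268.62 px.
Scaling 3032 → 1449 is ×0.4779, so the height becomes 1268.62 × 0.4779 ≈ 606.28 px.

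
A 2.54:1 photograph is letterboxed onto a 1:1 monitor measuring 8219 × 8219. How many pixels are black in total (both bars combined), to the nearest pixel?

40956701 pixels

2.54:1 (2.540) > 1:1 (1.000), so the photograph fills the width.
That makes the image 3235.8268 px tall (8219 / 2.540).
8219 − 3235.8268 = 4983.1732 px of bars.
Bar area = 4983.1732 × 8219 ≈ 40956701 px.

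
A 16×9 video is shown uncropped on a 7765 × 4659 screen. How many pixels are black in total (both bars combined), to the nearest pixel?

2261071 pixels

16×9 is wider than 5:3, so it spans the full width.
Content height = 7765 × 9/16 ≈ 4367.8125 px.
4659 − 4367.8125 = 291.1875 px of bars.
Across the 7765-px span: 291.1875 × 7765 ≈ 2261071 px.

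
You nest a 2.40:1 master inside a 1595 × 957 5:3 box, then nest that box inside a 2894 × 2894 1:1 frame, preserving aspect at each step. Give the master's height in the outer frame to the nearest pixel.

1206 px

First fit — 2.40:1 into 1595×957 spans the width: 1595.00 × 664.58.
Second fit — the 5:3 canvas into 2894×2894 spans the width: 2894.00 × 1736.40 (×1.8144 from 1595×957).
Applying the same ×1.8144: 664.58 → 1205.83.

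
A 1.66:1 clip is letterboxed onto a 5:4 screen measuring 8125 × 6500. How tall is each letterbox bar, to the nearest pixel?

Since 1.660 > 1.250, the clip is width-limited.
That makes the image 4894.58 px tall (8125 / 1.660).
Black = 6500 − 4894.58 = 1605.42 px, or 802.71 per bar.

803 px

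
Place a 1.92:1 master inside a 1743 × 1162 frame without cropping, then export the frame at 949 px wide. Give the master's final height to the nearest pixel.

At 1743×1162 the master is width-limited, so height = 1743 / 1.920 ≈ 907.81 px.
Resizing to 949 px wide multiplies everything by 0.5445: 907.81 → 494.27 px.

494 px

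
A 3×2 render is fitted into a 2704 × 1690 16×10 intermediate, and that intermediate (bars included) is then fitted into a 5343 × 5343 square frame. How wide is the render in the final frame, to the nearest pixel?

5009 px

Inside the 2704×1690 canvas the render is height-limited at 2535.00 × 1690.00.
Second fit — the 16×10 canvas into 5343×5343 spans the width: 5343.00 × 3339.38 (×1.9760 from 2704×1690).
So the render's width is 2535.00 × 1.9760 ≈ 5009.06.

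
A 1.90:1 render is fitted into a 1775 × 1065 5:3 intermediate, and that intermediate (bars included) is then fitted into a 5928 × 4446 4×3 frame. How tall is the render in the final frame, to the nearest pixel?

3120 px

1.90:1 in 1775×1065: fills the width, so the render is 1775.00 × 934.21.
Second fit — the 5:3 canvas into 5928×4446 spans the width: 5928.00 × 3556.80 (×3.3397 from 1775×1065).
So the render's height is 934.21 × 3.3397 ≈ 3120.00.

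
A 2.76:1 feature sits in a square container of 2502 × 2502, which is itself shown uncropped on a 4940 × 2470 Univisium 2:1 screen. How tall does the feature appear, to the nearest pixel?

2.76:1 in 2502×2502: fills the width, so the feature is 2502.00 × 906.52.
The square canvas is height-limited in 4940×2470, giving 2470.00 × 2470.00; scale factor 0.9872.
Applying the same ×0.9872: 906.52 → 894.93.

895 px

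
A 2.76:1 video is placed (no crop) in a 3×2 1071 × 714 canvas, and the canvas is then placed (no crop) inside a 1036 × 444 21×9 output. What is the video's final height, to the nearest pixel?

2.76:1 in 1071×714: fills the width, so the video is 1071.00 × 388.04.
Second fit — the 3×2 canvas into 1036×444 spans the height: 666.00 × 444.00 (×0.6218 from 1071×714).
Applying the same ×0.6218: 388.04 → 241.30.

241 px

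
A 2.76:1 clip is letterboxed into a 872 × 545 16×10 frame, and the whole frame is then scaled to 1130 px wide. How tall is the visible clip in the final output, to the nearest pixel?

409 px

In the 872×545 frame the clip fills the width: height = 872 / 2.760 ≈ 315.94 px.
The frame scales by 1130/872 = 1.2959; 315.94 × 1.2959 ≈ 409.42 px.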